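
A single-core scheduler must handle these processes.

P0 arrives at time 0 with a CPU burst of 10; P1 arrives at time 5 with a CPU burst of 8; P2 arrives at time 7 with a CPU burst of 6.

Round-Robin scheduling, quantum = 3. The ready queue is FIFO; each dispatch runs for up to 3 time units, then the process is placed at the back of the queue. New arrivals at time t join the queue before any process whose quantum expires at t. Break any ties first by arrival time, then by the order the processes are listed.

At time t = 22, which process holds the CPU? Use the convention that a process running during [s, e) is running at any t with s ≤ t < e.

P1

Schedule: | P0 0-6 | P1 6-9 | P0 9-12 | P2 12-15 | P1 15-18 | P0 18-19 | P2 19-22 | P1 22-24 |
Completion: P0=19  P1=24  P2=22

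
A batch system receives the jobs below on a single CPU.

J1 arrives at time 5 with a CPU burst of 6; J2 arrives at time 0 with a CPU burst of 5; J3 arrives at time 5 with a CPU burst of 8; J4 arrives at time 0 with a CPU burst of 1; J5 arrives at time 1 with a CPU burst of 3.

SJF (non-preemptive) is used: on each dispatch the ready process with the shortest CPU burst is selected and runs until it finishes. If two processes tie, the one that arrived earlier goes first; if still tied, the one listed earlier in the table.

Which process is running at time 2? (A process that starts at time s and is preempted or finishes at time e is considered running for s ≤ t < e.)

J5

Schedule: | J4 0-1 | J5 1-4 | J2 4-9 | J1 9-15 | J3 15-23 |
Completion: J1=15  J2=9  J3=23  J4=1  J5=4
Turnaround (C−A): J1=10  J2=9  J3=18  J4=1  J5=3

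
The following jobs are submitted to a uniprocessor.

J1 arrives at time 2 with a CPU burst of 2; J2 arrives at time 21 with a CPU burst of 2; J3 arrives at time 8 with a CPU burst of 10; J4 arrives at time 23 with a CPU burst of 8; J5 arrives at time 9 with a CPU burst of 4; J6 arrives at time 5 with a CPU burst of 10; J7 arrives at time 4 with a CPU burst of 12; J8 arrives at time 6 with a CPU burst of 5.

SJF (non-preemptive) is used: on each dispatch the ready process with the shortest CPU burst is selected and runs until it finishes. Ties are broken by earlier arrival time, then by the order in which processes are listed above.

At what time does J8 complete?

25

Gantt: | idle 0-2 | J1 2-4 | J7 4-16 | J5 16-20 | J8 20-25 | J2 25-27 | J4 27-35 | J6 35-45 | J3 45-55 |
Completion: J1=4  J2=27  J3=55  J4=35  J5=20  J6=45  J7=16  J8=25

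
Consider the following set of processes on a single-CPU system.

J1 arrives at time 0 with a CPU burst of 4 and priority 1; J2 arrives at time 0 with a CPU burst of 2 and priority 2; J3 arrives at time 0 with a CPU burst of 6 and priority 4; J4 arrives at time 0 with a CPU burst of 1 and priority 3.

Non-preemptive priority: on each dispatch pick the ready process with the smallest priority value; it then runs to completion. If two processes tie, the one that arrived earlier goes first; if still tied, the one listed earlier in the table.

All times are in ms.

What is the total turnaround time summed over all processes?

30

Schedule: | J1 0-4 | J2 4-6 | J4 6-7 | J3 7-13 |
Completion: J1=4  J2=6  J3=13  J4=7
Turnaround = completion − arrival: J1=4, J2=6, J3=13, J4=7
Total turnaround = 4 + 6 + 13 + 7 = 30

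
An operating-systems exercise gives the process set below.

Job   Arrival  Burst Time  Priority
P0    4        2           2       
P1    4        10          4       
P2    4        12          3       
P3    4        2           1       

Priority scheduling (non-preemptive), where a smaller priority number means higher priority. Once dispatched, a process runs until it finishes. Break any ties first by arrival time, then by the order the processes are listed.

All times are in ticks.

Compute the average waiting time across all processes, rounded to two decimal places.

5.50

Schedule: | idle 0-4 | P3 4-6 | P0 6-8 | P2 8-20 | P1 20-30 |
Completion: P0=8  P1=30  P2=20  P3=6
Turnaround (C−A): P0=4  P1=26  P2=16  P3=2
Waiting times: P0=2, P1=16, P2=4, P3=0
Average waiting = (2+16+4+0) / 4 = 22/4 = 5.50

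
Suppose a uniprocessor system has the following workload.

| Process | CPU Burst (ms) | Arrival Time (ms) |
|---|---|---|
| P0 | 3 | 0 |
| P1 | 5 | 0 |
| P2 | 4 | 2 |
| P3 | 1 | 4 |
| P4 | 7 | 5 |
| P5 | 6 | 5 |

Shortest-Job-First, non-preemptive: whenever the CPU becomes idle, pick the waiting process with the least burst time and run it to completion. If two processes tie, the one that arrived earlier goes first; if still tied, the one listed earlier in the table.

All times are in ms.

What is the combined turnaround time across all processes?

Schedule: | P0 0-3 | P2 3-7 | P3 7-8 | P1 8-13 | P5 13-19 | P4 19-26 |
Completion: P0=3  P1=13  P2=7  P3=8  P4=26  P5=19
Turnaround = completion − arrival: P0=3, P1=13, P2=5, P3=4, P4=21, P5=14
Total turnaround = 3 + 13 + 5 + 4 + 21 + 14 = 60

60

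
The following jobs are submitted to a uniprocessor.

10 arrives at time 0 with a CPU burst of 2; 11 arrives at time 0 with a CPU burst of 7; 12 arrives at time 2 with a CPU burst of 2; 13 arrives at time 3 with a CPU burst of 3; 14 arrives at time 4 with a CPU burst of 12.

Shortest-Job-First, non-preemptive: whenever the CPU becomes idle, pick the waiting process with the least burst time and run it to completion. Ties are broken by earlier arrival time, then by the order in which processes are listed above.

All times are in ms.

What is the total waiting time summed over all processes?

Schedule: | 10 0-2 | 12 2-4 | 13 4-7 | 11 7-14 | 14 14-26 |
Completion: 10=2  11=14  12=4  13=7  14=26
Waiting = turnaround − burst: 10=0, 11=7, 12=0, 13=1, 14=10
Total waiting = 0 + 7 + 0 + 1 + 10 = 18

18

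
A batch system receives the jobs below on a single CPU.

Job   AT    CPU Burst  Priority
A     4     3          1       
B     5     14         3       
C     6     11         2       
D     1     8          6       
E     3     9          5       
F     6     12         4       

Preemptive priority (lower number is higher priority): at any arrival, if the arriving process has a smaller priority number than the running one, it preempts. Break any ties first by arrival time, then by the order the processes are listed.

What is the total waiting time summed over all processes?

Timeline: | idle 0-1 | D 1-3 | E 3-4 | A 4-7 | C 7-18 | B 18-32 | F 32-44 | E 44-52 | D 52-58 |
Completion: A=7  B=32  C=18  D=58  E=52  F=44
Turnaround (C−A): A=3  B=27  C=12  D=57  E=49  F=38
Waiting = turnaround − burst: A=0, B=13, C=1, D=49, E=40, F=26
Total waiting = 0 + 13 + 1 + 49 + 40 + 26 = 129

129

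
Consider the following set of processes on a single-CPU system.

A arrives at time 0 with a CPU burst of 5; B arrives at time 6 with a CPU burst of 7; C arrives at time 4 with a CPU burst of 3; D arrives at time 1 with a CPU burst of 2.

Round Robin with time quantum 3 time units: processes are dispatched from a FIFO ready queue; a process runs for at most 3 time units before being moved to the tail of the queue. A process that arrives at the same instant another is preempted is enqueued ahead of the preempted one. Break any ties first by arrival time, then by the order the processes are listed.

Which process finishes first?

Gantt: | A 0-3 | D 3-5 | A 5-7 | C 7-10 | B 10-17 |
Completion: A=7  B=17  C=10  D=5
Finish order: D → A → C → B

D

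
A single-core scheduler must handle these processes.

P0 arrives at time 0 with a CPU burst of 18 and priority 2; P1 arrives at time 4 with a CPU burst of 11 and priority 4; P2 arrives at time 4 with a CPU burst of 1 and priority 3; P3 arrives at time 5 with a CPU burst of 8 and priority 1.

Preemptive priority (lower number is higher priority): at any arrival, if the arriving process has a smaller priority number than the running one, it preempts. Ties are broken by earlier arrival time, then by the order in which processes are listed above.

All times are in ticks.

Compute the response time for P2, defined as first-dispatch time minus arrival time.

22

Timeline: | P0 0-5 | P3 5-13 | P0 13-26 | P2 26-27 | P1 27-38 |
Completion: P0=26  P1=38  P2=27  P3=13
Turnaround (C−A): P0=26  P1=34  P2=23  P3=8
Response(P2) = first start − arrival = 26 − 4 = 22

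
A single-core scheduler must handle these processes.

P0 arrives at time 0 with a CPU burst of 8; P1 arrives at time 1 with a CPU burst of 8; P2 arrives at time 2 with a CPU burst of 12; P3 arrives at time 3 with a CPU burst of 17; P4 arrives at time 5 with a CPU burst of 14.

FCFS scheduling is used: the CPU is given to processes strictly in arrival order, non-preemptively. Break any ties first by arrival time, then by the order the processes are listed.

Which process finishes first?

Timeline: | P0 0-8 | P1 8-16 | P2 16-28 | P3 28-45 | P4 45-59 |
Completion: P0=8  P1=16  P2=28  P3=45  P4=59
Turnaround (C−A): P0=8  P1=15  P2=26  P3=42  P4=54
Finish order: P0 → P1 → P2 → P3 → P4

P0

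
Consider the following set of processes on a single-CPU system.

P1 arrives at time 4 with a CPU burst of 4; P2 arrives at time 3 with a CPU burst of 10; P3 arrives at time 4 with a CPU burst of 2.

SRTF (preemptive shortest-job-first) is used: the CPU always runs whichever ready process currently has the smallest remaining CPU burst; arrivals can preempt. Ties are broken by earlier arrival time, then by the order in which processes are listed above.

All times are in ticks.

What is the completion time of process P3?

Schedule: | idle 0-3 | P2 3-4 | P3 4-6 | P1 6-10 | P2 10-19 |
Completion: P1=10  P2=19  P3=6
Turnaround (C−A): P1=6  P2=16  P3=2

6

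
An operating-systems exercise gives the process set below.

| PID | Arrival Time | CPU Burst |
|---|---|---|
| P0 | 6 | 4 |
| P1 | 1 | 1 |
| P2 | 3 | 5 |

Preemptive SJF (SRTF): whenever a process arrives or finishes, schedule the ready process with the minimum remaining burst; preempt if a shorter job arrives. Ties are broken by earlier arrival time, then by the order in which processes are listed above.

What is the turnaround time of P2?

Timeline: | idle 0-1 | P1 1-2 | idle 2-3 | P2 3-8 | P0 8-12 |
Completion: P0=12  P1=2  P2=8
Turnaround(P2) = completion − arrival = 8 − 3 = 5

5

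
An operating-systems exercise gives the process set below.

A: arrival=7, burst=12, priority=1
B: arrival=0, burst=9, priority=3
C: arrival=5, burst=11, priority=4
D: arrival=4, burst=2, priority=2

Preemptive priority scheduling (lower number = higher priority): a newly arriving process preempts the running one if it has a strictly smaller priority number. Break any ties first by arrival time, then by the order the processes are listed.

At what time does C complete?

Timeline: | B 0-4 | D 4-6 | B 6-7 | A 7-19 | B 19-23 | C 23-34 |
Completion: A=19  B=23  C=34  D=6

34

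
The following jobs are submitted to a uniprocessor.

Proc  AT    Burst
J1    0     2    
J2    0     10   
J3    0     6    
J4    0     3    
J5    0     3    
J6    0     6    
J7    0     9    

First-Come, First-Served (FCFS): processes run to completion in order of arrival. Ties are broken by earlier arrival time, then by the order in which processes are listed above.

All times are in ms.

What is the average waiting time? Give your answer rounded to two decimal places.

15.29

Gantt: | J1 0-2 | J2 2-12 | J3 12-18 | J4 18-21 | J5 21-24 | J6 24-30 | J7 30-39 |
Completion: J1=2  J2=12  J3=18  J4=21  J5=24  J6=30  J7=39
Turnaround (C−A): J1=2  J2=12  J3=18  J4=21  J5=24  J6=30  J7=39
Waiting times: J1=0, J2=2, J3=12, J4=18, J5=21, J6=24, J7=30
Average waiting = (0+2+12+18+21+24+30) / 7 = 107/7 = 15.29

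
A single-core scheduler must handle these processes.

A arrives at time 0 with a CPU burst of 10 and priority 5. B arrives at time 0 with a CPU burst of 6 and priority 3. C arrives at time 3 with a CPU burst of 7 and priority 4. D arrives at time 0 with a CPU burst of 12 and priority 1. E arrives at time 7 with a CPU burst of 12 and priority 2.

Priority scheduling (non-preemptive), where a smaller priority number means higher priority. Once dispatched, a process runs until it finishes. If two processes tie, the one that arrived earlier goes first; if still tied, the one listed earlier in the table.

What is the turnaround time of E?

17

Timeline: | D 0-12 | E 12-24 | B 24-30 | C 30-37 | A 37-47 |
Completion: A=47  B=30  C=37  D=12  E=24
Turnaround(E) = completion − arrival = 24 − 7 = 17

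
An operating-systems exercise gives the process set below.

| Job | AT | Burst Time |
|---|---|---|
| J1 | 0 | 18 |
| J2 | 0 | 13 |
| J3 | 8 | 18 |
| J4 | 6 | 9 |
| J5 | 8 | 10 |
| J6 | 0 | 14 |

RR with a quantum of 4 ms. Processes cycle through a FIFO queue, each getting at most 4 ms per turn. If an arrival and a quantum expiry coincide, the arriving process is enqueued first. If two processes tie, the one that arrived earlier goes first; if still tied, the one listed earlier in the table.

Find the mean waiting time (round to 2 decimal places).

56.00

Timeline: | J1 0-4 | J2 4-8 | J6 8-12 | J1 12-16 | J4 16-20 | J3 20-24 | J5 24-28 | J2 28-32 | J6 32-36 | J1 36-40 | J4 40-44 | J3 44-48 | J5 48-52 | J2 52-56 | J6 56-60 | J1 60-64 | J4 64-65 | J3 65-69 | J5 69-71 | J2 71-72 | J6 72-74 | J1 74-76 | J3 76-82 |
Completion: J1=76  J2=72  J3=82  J4=65  J5=71  J6=74
Turnaround (C−A): J1=76  J2=72  J3=74  J4=59  J5=63  J6=74
Waiting times: J1=58, J2=59, J3=56, J4=50, J5=53, J6=60
Average waiting = (58+59+56+50+53+60) / 6 = 336/6 = 56.00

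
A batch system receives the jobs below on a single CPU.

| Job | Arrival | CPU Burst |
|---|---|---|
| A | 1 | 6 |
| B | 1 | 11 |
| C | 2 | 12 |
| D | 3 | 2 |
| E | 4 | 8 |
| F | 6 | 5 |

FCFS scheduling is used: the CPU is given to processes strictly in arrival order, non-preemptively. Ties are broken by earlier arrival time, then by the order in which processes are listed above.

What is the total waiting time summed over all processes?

Gantt: | idle 0-1 | A 1-7 | B 7-18 | C 18-30 | D 30-32 | E 32-40 | F 40-45 |
Completion: A=7  B=18  C=30  D=32  E=40  F=45
Turnaround (C−A): A=6  B=17  C=28  D=29  E=36  F=39
Waiting = turnaround − burst: A=0, B=6, C=16, D=27, E=28, F=34
Total waiting = 0 + 6 + 16 + 27 + 28 + 34 = 111

111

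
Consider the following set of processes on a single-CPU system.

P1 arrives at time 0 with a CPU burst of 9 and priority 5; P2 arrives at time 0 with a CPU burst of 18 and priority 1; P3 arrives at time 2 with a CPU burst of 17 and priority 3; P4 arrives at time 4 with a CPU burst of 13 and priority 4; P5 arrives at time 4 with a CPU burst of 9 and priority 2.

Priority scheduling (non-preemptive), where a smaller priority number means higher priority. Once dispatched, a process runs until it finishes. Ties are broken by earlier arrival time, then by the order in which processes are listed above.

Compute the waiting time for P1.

57

Timeline: | P2 0-18 | P5 18-27 | P3 27-44 | P4 44-57 | P1 57-66 |
Completion: P1=66  P2=18  P3=44  P4=57  P5=27
Waiting(P1) = turnaround − burst = 66 − 9 = 57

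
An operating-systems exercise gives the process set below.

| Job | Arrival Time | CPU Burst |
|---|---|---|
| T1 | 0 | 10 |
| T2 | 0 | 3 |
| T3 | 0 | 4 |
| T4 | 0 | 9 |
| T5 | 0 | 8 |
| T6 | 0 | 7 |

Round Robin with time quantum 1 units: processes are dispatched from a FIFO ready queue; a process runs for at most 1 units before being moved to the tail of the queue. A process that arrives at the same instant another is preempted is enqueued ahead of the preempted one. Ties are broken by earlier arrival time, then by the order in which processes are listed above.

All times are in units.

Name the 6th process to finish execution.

Schedule: | T1 0-1 | T2 1-2 | T3 2-3 | T4 3-4 | T5 4-5 | T6 5-6 | T1 6-7 | T2 7-8 | T3 8-9 | T4 9-10 | T5 10-11 | T6 11-12 | T1 12-13 | T2 13-14 | T3 14-15 | T4 15-16 | T5 16-17 | T6 17-18 | T1 18-19 | T3 19-20 | T4 20-21 | T5 21-22 | T6 22-23 | T1 23-24 | T4 24-25 | T5 25-26 | T6 26-27 | T1 27-28 | T4 28-29 | T5 29-30 | T6 30-31 | T1 31-32 | T4 32-33 | T5 33-34 | T6 34-35 | T1 35-36 | T4 36-37 | T5 37-38 | T1 38-39 | T4 39-40 | T1 40-41 |
Completion: T1=41  T2=14  T3=20  T4=40  T5=38  T6=35
Turnaround (C−A): T1=41  T2=14  T3=20  T4=40  T5=38  T6=35
Finish order: T2 → T3 → T6 → T5 → T4 → T1

T1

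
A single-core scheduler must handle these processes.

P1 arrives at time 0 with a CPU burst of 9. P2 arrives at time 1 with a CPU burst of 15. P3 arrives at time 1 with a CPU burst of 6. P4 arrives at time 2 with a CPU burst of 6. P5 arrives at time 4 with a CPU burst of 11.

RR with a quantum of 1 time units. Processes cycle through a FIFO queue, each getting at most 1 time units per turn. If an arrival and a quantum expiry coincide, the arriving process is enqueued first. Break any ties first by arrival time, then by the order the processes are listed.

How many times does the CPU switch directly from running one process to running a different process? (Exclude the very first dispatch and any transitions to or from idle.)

44

Timeline: | P1 0-1 | P2 1-2 | P3 2-3 | P1 3-4 | P4 4-5 | P2 5-6 | P3 6-7 | P5 7-8 | P1 8-9 | P4 9-10 | P2 10-11 | P3 11-12 | P5 12-13 | P1 13-14 | P4 14-15 | P2 15-16 | P3 16-17 | P5 17-18 | P1 18-19 | P4 19-20 | P2 20-21 | P3 21-22 | P5 22-23 | P1 23-24 | P4 24-25 | P2 25-26 | P3 26-27 | P5 27-28 | P1 28-29 | P4 29-30 | P2 30-31 | P5 31-32 | P1 32-33 | P2 33-34 | P5 34-35 | P1 35-36 | P2 36-37 | P5 37-38 | P2 38-39 | P5 39-40 | P2 40-41 | P5 41-42 | P2 42-43 | P5 43-44 | P2 44-47 |
Completion: P1=36  P2=47  P3=27  P4=30  P5=44
Turnaround (C−A): P1=36  P2=46  P3=26  P4=28  P5=40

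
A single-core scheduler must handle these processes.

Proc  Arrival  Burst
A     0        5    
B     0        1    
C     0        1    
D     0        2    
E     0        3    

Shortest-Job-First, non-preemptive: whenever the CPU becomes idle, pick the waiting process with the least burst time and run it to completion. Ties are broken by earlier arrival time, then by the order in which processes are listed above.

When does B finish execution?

1

Timeline: | B 0-1 | C 1-2 | D 2-4 | E 4-7 | A 7-12 |
Completion: A=12  B=1  C=2  D=4  E=7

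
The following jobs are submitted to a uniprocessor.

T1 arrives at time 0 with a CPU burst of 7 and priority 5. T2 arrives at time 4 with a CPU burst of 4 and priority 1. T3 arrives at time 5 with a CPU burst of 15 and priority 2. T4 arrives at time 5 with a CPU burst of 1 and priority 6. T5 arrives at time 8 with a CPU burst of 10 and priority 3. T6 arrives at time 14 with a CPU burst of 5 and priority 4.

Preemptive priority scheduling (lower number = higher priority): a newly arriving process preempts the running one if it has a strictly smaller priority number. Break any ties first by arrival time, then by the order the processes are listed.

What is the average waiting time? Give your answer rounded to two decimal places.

17.83

Gantt: | T1 0-4 | T2 4-8 | T3 8-23 | T5 23-33 | T6 33-38 | T1 38-41 | T4 41-42 |
Completion: T1=41  T2=8  T3=23  T4=42  T5=33  T6=38
Waiting times: T1=34, T2=0, T3=3, T4=36, T5=15, T6=19
Average waiting = (34+0+3+36+15+19) / 6 = 107/6 = 17.83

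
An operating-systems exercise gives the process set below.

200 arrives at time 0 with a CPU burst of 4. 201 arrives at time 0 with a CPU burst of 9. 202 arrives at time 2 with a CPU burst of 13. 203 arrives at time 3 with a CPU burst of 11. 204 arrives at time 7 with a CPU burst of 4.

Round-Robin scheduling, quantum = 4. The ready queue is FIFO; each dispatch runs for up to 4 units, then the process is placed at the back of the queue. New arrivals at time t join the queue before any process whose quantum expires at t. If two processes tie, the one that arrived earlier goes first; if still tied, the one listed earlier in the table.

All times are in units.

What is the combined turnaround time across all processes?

126

Timeline: | 200 0-4 | 201 4-8 | 202 8-12 | 203 12-16 | 204 16-20 | 201 20-24 | 202 24-28 | 203 28-32 | 201 32-33 | 202 33-37 | 203 37-40 | 202 40-41 |
Completion: 200=4  201=33  202=41  203=40  204=20
Turnaround (C−A): 200=4  201=33  202=39  203=37  204=13
Turnaround = completion − arrival: 200=4, 201=33, 202=39, 203=37, 204=13
Total turnaround = 4 + 33 + 39 + 37 + 13 = 126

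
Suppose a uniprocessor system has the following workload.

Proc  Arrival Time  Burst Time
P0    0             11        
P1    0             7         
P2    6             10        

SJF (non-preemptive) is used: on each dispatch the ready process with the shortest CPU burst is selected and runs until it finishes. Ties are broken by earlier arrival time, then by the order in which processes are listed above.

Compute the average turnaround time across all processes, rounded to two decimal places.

15.33

Schedule: | P1 0-7 | P2 7-17 | P0 17-28 |
Completion: P0=28  P1=7  P2=17
Turnaround (C−A): P0=28  P1=7  P2=11
Turnaround times: P0=28, P1=7, P2=11
Average turnaround = (28+7+11) / 3 = 46/3 = 15.33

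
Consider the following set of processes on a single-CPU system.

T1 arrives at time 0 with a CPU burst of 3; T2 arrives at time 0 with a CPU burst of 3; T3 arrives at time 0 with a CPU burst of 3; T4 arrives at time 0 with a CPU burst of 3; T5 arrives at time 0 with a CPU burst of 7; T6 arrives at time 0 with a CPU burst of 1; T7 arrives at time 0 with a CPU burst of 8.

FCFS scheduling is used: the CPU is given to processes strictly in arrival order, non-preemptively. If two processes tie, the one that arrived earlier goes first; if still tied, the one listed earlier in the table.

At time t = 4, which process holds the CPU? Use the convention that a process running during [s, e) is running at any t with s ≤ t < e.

Schedule: | T1 0-3 | T2 3-6 | T3 6-9 | T4 9-12 | T5 12-19 | T6 19-20 | T7 20-28 |
Completion: T1=3  T2=6  T3=9  T4=12  T5=19  T6=20  T7=28
Turnaround (C−A): T1=3  T2=6  T3=9  T4=12  T5=19  T6=20  T7=28

T2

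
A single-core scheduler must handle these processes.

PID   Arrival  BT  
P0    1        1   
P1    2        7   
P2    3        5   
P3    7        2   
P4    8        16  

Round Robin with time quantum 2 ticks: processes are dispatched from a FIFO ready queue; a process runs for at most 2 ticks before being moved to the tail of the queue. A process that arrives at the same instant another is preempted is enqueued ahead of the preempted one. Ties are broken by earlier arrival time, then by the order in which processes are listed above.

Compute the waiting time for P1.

Schedule: | idle 0-1 | P0 1-2 | P1 2-4 | P2 4-6 | P1 6-8 | P2 8-10 | P3 10-12 | P4 12-14 | P1 14-16 | P2 16-17 | P4 17-19 | P1 19-20 | P4 20-32 |
Completion: P0=2  P1=20  P2=17  P3=12  P4=32
Waiting(P1) = turnaround − burst = 18 − 7 = 11

11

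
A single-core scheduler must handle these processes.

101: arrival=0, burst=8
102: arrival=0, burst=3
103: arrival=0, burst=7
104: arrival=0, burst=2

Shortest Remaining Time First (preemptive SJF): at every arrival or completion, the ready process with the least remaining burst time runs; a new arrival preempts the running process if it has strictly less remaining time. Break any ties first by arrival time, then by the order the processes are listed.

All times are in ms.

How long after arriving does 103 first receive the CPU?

5

Schedule: | 104 0-2 | 102 2-5 | 103 5-12 | 101 12-20 |
Completion: 101=20  102=5  103=12  104=2
Response(103) = first start − arrival = 5 − 0 = 5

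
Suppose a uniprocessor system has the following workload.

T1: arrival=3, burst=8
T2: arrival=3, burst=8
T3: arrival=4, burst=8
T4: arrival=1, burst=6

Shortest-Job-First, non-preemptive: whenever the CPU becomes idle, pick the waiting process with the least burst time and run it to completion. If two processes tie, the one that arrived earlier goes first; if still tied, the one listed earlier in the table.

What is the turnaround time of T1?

12

Schedule: | idle 0-1 | T4 1-7 | T1 7-15 | T2 15-23 | T3 23-31 |
Completion: T1=15  T2=23  T3=31  T4=7
Turnaround (C−A): T1=12  T2=20  T3=27  T4=6
Turnaround(T1) = completion − arrival = 15 − 3 = 12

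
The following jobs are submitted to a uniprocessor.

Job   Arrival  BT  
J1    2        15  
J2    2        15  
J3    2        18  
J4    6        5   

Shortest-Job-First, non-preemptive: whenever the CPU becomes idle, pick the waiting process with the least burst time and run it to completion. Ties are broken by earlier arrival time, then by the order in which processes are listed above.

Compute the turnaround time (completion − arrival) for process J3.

53

Schedule: | idle 0-2 | J1 2-17 | J4 17-22 | J2 22-37 | J3 37-55 |
Completion: J1=17  J2=37  J3=55  J4=22
Turnaround (C−A): J1=15  J2=35  J3=53  J4=16
Turnaround(J3) = completion − arrival = 55 − 2 = 53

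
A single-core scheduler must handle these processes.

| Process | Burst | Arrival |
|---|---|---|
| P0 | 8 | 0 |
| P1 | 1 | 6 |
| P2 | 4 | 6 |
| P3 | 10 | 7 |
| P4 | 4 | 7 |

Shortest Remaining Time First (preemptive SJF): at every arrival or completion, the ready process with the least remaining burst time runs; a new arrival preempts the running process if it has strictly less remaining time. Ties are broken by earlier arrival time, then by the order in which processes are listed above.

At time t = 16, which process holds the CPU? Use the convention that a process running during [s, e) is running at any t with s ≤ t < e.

P4

Gantt: | P0 0-6 | P1 6-7 | P0 7-9 | P2 9-13 | P4 13-17 | P3 17-27 |
Completion: P0=9  P1=7  P2=13  P3=27  P4=17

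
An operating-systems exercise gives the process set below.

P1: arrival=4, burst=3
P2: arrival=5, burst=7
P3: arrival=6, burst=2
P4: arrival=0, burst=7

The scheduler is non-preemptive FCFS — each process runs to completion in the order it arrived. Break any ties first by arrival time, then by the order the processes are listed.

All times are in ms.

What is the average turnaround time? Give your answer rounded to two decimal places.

9.50

Gantt: | P4 0-7 | P1 7-10 | P2 10-17 | P3 17-19 |
Completion: P1=10  P2=17  P3=19  P4=7
Turnaround times: P1=6, P2=12, P3=13, P4=7
Average turnaround = (6+12+13+7) / 4 = 38/4 = 9.50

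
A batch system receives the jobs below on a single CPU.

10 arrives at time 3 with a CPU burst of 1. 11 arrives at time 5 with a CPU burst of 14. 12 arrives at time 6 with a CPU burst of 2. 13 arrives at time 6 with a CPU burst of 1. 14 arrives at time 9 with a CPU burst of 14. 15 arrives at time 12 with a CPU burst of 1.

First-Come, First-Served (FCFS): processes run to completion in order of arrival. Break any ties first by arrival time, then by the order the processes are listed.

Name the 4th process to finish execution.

Gantt: | idle 0-3 | 10 3-4 | idle 4-5 | 11 5-19 | 12 19-21 | 13 21-22 | 14 22-36 | 15 36-37 |
Completion: 10=4  11=19  12=21  13=22  14=36  15=37
Turnaround (C−A): 10=1  11=14  12=15  13=16  14=27  15=25
Finish order: 10 → 11 → 12 → 13 → 14 → 15

13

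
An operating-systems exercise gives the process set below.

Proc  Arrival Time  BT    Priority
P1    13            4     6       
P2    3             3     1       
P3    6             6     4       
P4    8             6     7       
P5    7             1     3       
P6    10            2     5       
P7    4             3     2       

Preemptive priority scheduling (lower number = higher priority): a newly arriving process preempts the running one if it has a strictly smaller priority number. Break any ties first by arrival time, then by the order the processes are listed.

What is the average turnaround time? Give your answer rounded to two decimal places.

Gantt: | idle 0-3 | P2 3-6 | P7 6-9 | P5 9-10 | P3 10-16 | P6 16-18 | P1 18-22 | P4 22-28 |
Completion: P1=22  P2=6  P3=16  P4=28  P5=10  P6=18  P7=9
Turnaround times: P1=9, P2=3, P3=10, P4=20, P5=3, P6=8, P7=5
Average turnaround = (9+3+10+20+3+8+5) / 7 = 58/7 = 8.29

8.29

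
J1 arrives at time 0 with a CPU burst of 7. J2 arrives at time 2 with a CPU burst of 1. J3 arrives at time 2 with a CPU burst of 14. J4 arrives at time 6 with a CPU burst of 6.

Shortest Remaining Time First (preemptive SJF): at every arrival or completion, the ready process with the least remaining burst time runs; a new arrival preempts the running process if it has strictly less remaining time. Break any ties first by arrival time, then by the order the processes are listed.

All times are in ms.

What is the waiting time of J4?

2

Schedule: | J1 0-2 | J2 2-3 | J1 3-8 | J4 8-14 | J3 14-28 |
Completion: J1=8  J2=3  J3=28  J4=14
Waiting(J4) = turnaround − burst = 8 − 6 = 2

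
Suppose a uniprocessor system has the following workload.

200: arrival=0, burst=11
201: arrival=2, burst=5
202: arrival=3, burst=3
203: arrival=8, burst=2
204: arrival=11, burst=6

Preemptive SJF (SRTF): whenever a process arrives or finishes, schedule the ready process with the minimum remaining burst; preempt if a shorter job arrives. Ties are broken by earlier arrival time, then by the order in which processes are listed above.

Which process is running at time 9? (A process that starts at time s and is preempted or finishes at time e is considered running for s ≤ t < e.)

Schedule: | 200 0-2 | 201 2-3 | 202 3-6 | 201 6-10 | 203 10-12 | 204 12-18 | 200 18-27 |
Completion: 200=27  201=10  202=6  203=12  204=18
Turnaround (C−A): 200=27  201=8  202=3  203=4  204=7

201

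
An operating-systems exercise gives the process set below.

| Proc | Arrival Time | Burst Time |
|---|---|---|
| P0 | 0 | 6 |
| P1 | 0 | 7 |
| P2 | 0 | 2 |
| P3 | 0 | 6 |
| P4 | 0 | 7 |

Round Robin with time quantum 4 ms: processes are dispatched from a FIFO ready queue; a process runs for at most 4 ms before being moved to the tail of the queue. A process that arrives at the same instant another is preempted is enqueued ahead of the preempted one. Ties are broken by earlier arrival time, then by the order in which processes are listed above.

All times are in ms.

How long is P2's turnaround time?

10

Timeline: | P0 0-4 | P1 4-8 | P2 8-10 | P3 10-14 | P4 14-18 | P0 18-20 | P1 20-23 | P3 23-25 | P4 25-28 |
Completion: P0=20  P1=23  P2=10  P3=25  P4=28
Turnaround (C−A): P0=20  P1=23  P2=10  P3=25  P4=28
Turnaround(P2) = completion − arrival = 10 − 0 = 10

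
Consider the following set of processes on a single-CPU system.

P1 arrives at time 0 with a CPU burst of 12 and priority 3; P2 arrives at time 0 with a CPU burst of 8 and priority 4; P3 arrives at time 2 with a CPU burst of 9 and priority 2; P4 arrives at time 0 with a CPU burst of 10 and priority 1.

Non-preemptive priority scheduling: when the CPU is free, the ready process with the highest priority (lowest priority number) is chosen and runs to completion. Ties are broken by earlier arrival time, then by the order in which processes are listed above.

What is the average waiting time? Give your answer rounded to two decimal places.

14.50

Timeline: | P4 0-10 | P3 10-19 | P1 19-31 | P2 31-39 |
Completion: P1=31  P2=39  P3=19  P4=10
Waiting times: P1=19, P2=31, P3=8, P4=0
Average waiting = (19+31+8+0) / 4 = 58/4 = 14.50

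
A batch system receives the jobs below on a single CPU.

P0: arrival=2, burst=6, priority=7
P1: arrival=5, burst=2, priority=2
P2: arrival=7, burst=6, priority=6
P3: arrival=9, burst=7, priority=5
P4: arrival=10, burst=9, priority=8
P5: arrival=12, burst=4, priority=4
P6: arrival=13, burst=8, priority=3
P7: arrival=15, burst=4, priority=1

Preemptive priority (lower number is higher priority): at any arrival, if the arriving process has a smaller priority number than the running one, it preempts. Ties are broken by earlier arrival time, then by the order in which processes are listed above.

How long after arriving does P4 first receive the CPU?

29

Schedule: | idle 0-2 | P0 2-5 | P1 5-7 | P2 7-9 | P3 9-12 | P5 12-13 | P6 13-15 | P7 15-19 | P6 19-25 | P5 25-28 | P3 28-32 | P2 32-36 | P0 36-39 | P4 39-48 |
Completion: P0=39  P1=7  P2=36  P3=32  P4=48  P5=28  P6=25  P7=19
Turnaround (C−A): P0=37  P1=2  P2=29  P3=23  P4=38  P5=16  P6=12  P7=4
Response(P4) = first start − arrival = 39 − 10 = 29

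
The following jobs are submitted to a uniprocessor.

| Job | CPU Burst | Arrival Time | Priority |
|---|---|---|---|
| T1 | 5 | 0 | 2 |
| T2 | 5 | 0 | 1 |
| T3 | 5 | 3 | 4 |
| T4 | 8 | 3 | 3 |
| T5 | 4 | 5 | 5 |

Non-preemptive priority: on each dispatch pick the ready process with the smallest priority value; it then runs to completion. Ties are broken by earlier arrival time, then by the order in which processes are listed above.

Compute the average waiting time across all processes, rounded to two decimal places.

9.00

Timeline: | T2 0-5 | T1 5-10 | T4 10-18 | T3 18-23 | T5 23-27 |
Completion: T1=10  T2=5  T3=23  T4=18  T5=27
Waiting times: T1=5, T2=0, T3=15, T4=7, T5=18
Average waiting = (5+0+15+7+18) / 5 = 45/5 = 9.00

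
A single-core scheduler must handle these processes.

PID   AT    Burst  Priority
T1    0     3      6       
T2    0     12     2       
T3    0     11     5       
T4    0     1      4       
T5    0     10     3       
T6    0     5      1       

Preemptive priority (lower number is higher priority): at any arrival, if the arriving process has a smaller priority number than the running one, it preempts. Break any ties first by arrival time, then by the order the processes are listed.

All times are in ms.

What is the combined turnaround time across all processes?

158

Timeline: | T6 0-5 | T2 5-17 | T5 17-27 | T4 27-28 | T3 28-39 | T1 39-42 |
Completion: T1=42  T2=17  T3=39  T4=28  T5=27  T6=5
Turnaround (C−A): T1=42  T2=17  T3=39  T4=28  T5=27  T6=5
Turnaround = completion − arrival: T1=42, T2=17, T3=39, T4=28, T5=27, T6=5
Total turnaround = 42 + 17 + 39 + 28 + 27 + 5 = 158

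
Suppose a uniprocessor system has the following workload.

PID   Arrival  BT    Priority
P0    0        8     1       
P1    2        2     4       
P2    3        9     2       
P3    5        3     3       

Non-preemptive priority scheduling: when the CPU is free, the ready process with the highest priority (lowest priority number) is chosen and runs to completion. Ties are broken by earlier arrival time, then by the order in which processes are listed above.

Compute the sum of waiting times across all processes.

Timeline: | P0 0-8 | P2 8-17 | P3 17-20 | P1 20-22 |
Completion: P0=8  P1=22  P2=17  P3=20
Turnaround (C−A): P0=8  P1=20  P2=14  P3=15
Waiting = turnaround − burst: P0=0, P1=18, P2=5, P3=12
Total waiting = 0 + 18 + 5 + 12 = 35

35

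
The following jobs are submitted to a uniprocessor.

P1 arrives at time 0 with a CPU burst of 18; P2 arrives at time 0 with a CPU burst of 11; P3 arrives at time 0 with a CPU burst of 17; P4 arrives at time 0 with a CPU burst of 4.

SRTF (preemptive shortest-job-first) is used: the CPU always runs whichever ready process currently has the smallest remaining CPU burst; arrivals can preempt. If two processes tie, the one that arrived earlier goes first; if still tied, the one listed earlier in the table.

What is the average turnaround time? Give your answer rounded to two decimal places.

25.25

Schedule: | P4 0-4 | P2 4-15 | P3 15-32 | P1 32-50 |
Completion: P1=50  P2=15  P3=32  P4=4
Turnaround (C−A): P1=50  P2=15  P3=32  P4=4
Turnaround times: P1=50, P2=15, P3=32, P4=4
Average turnaround = (50+15+32+4) / 4 = 101/4 = 25.25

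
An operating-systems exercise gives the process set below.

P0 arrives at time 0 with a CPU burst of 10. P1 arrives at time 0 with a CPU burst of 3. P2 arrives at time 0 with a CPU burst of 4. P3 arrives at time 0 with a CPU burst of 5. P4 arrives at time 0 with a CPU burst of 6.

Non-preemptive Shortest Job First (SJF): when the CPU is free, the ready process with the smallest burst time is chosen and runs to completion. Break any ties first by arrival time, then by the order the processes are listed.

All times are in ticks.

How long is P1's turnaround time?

3

Gantt: | P1 0-3 | P2 3-7 | P3 7-12 | P4 12-18 | P0 18-28 |
Completion: P0=28  P1=3  P2=7  P3=12  P4=18
Turnaround (C−A): P0=28  P1=3  P2=7  P3=12  P4=18
Turnaround(P1) = completion − arrival = 3 − 0 = 3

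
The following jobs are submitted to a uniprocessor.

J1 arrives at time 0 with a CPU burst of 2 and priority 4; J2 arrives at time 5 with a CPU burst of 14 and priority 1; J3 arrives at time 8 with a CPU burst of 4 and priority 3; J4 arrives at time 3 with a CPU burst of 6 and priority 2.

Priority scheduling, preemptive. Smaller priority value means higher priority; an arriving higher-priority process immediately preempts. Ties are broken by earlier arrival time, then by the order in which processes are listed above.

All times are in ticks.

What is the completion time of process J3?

27

Schedule: | J1 0-2 | idle 2-3 | J4 3-5 | J2 5-19 | J4 19-23 | J3 23-27 |
Completion: J1=2  J2=19  J3=27  J4=23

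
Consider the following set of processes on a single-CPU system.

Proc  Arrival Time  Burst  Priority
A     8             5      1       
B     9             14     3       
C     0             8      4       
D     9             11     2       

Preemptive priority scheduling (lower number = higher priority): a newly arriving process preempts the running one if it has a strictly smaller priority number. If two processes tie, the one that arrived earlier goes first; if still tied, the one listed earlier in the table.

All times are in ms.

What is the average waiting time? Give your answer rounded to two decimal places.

4.75

Schedule: | C 0-8 | A 8-13 | D 13-24 | B 24-38 |
Completion: A=13  B=38  C=8  D=24
Waiting times: A=0, B=15, C=0, D=4
Average waiting = (0+15+0+4) / 4 = 19/4 = 4.75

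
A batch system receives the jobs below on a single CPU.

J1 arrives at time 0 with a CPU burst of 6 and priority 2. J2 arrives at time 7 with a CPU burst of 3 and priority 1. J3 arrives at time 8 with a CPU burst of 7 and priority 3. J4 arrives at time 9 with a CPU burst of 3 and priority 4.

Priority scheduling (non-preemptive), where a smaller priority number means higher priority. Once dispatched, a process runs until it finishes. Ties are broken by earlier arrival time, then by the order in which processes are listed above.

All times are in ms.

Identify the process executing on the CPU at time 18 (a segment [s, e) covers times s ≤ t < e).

Timeline: | J1 0-6 | idle 6-7 | J2 7-10 | J3 10-17 | J4 17-20 |
Completion: J1=6  J2=10  J3=17  J4=20
Turnaround (C−A): J1=6  J2=3  J3=9  J4=11

J4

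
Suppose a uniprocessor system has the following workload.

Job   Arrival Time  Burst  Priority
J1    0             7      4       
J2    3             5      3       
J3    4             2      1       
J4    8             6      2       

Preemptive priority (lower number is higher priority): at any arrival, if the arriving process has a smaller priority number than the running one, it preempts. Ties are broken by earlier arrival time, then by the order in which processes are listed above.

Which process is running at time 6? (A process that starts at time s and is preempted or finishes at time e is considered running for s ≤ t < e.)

Schedule: | J1 0-3 | J2 3-4 | J3 4-6 | J2 6-8 | J4 8-14 | J2 14-16 | J1 16-20 |
Completion: J1=20  J2=16  J3=6  J4=14
Turnaround (C−A): J1=20  J2=13  J3=2  J4=6

J2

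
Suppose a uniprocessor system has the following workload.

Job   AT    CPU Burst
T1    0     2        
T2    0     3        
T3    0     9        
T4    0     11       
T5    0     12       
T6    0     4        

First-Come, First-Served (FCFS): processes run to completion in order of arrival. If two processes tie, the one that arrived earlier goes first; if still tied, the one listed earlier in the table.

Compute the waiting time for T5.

Timeline: | T1 0-2 | T2 2-5 | T3 5-14 | T4 14-25 | T5 25-37 | T6 37-41 |
Completion: T1=2  T2=5  T3=14  T4=25  T5=37  T6=41
Waiting(T5) = turnaround − burst = 37 − 12 = 25

25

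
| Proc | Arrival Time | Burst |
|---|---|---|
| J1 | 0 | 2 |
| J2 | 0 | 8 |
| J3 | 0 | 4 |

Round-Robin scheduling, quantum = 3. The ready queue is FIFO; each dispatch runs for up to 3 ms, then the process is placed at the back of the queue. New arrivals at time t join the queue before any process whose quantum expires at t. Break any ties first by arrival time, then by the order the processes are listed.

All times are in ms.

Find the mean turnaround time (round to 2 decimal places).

9.33

Gantt: | J1 0-2 | J2 2-5 | J3 5-8 | J2 8-11 | J3 11-12 | J2 12-14 |
Completion: J1=2  J2=14  J3=12
Turnaround (C−A): J1=2  J2=14  J3=12
Turnaround times: J1=2, J2=14, J3=12
Average turnaround = (2+14+12) / 3 = 28/3 = 9.33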